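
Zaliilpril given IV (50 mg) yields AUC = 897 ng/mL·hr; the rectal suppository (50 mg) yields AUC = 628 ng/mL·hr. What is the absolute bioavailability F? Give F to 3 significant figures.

F = 0.700

F = (AUC_ev / D_ev) / (AUC_iv / D_iv)
  = (628/50) / (897/50)
  = 12.56 / 17.94 = 0.7001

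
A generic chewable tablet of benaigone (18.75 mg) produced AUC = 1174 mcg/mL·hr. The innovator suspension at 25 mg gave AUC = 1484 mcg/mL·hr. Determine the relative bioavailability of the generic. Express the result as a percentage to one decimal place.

F_rel = 105.5%

F_rel = (AUC_test/D_test) / (AUC_ref/D_ref)
      = (1174/18.75) / (1484/25)
      = 62.6133 / 59.36 = 1.0548 = 105.48%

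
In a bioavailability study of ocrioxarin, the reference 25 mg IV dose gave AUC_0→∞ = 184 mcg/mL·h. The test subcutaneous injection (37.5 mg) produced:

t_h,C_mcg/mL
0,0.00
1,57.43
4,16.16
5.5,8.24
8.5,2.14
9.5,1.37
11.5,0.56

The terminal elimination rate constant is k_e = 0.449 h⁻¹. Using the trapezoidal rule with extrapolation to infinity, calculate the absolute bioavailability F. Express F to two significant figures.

F = 0.64

Trapezoidal AUC_0→11.5 (subcutaneous injection):
  [0→1]: (0.00+57.43)/2 × 1 = 28.715
  [1→4]: (57.43+16.16)/2 × 3 = 110.385
  [4→5.5]: (16.16+8.24)/2 × 1.5 = 18.3
  [5.5→8.5]: (8.24+2.14)/2 × 3 = 15.57
  [8.5→9.5]: (2.14+1.37)/2 × 1 = 1.755
  [9.5→11.5]: (1.37+0.56)/2 × 2 = 1.93
  Sum = 176.655 mcg/mL·h
Tail: C_last/k_e = 0.56/0.449 = 1.247
AUC_0→∞ (subcutaneous injection) = 176.655 + 1.247 = 177.902 mcg/mL·h
F = (AUC_ev/D_ev)/(AUC_iv/D_iv) = (177.902/37.5)/(184/25) = 4.74405/7.36 = 0.6446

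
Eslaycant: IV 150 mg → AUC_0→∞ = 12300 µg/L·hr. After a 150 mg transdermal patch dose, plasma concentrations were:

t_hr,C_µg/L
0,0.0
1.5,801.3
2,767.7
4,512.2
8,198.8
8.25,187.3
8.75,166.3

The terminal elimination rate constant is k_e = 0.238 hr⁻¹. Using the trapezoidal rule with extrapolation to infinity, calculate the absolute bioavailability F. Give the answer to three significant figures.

Trapezoidal AUC_0→8.75 (transdermal patch):
  [0→1.5]: (0.0+801.3)/2 × 1.5 = 600.975
  [1.5→2]: (801.3+767.7)/2 × 0.5 = 392.25
  [2→4]: (767.7+512.2)/2 × 2 = 1279.9
  [4→8]: (512.2+198.8)/2 × 4 = 1422.0
  [8→8.25]: (198.8+187.3)/2 × 0.25 = 48.2625
  [8.25→8.75]: (187.3+166.3)/2 × 0.5 = 88.4
  Sum = 3831.7875 µg/L·hr
Tail: C_last/k_e = 166.3/0.238 = 698.739
AUC_0→∞ (transdermal patch) = 3831.7875 + 698.739 = 4530.5265 µg/L·hr
F = (AUC_ev/D_ev)/(AUC_iv/D_iv) = (4530.5265/150)/(12300/150) = 30.20351/82 = 0.3683

F = 0.368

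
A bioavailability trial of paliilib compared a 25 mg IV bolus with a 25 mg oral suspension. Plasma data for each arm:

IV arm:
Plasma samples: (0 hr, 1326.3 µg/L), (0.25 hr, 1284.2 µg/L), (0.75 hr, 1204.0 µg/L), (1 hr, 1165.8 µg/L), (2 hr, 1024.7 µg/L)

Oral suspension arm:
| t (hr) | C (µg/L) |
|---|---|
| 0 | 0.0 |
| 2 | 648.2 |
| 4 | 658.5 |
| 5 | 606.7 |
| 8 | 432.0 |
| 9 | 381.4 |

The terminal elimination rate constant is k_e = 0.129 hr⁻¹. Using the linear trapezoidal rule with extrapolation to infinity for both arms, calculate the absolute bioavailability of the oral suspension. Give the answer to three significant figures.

Trapezoidal AUC_0→2 (IV):
  [0→0.25]: (1326.3+1284.2)/2 × 0.25 = 326.3125
  [0.25→0.75]: (1284.2+1204.0)/2 × 0.5 = 622.05
  [0.75→1]: (1204.0+1165.8)/2 × 0.25 = 296.225
  [1→2]: (1165.8+1024.7)/2 × 1 = 1095.25
  Sum = 2339.8375 µg/L·hr
IV tail: 1024.7/0.129 = 7943.411; AUC_iv,0→∞ = 2339.8375 + 7943.411 = 10283.2485 µg/L·hr
Trapezoidal AUC_0→9 (oral suspension):
  [0→2]: (0.0+648.2)/2 × 2 = 648.2
  [2→4]: (648.2+658.5)/2 × 2 = 1306.7
  [4→5]: (658.5+606.7)/2 × 1 = 632.6
  [5→8]: (606.7+432.0)/2 × 3 = 1558.05
  [8→9]: (432.0+381.4)/2 × 1 = 406.7
  Sum = 4552.25 µg/L·hr
oral suspension tail: 381.4/0.129 = 2956.589; AUC_ev,0→∞ = 4552.25 + 2956.589 = 7508.839 µg/L·hr
F = (AUC_ev/D_ev)/(AUC_iv/D_iv) = (7508.839/25)/(10283.2485/25) = 300.35356/411.32994 = 0.7302

F = 0.730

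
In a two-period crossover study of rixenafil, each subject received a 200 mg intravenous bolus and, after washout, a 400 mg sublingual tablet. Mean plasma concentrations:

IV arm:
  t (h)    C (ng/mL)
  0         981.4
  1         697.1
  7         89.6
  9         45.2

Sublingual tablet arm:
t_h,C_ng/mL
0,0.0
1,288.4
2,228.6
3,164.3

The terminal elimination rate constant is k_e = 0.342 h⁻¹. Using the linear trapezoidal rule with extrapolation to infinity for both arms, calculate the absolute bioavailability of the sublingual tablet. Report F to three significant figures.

F = 0.156

Trapezoidal AUC_0→9 (IV):
  [0→1]: (981.4+697.1)/2 × 1 = 839.25
  [1→7]: (697.1+89.6)/2 × 6 = 2360.1
  [7→9]: (89.6+45.2)/2 × 2 = 134.8
  Sum = 3334.15 ng/mL·h
IV tail: 45.2/0.342 = 132.164; AUC_iv,0→∞ = 3334.15 + 132.164 = 3466.314 ng/mL·h
Trapezoidal AUC_0→3 (sublingual tablet):
  [0→1]: (0.0+288.4)/2 × 1 = 144.2
  [1→2]: (288.4+228.6)/2 × 1 = 258.5
  [2→3]: (228.6+164.3)/2 × 1 = 196.45
  Sum = 599.15 ng/mL·h
sublingual tablet tail: 164.3/0.342 = 480.409; AUC_ev,0→∞ = 599.15 + 480.409 = 1079.559 ng/mL·h
F = (AUC_ev/D_ev)/(AUC_iv/D_iv) = (1079.559/400)/(3466.314/200) = 2.6988975/17.33157 = 0.1557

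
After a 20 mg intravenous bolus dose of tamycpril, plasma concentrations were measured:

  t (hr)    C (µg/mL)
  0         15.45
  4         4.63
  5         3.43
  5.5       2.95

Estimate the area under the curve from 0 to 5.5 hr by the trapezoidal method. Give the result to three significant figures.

AUC = 45.8 µg/mL·hr

Trapezoidal AUC_0→5.5:
  [0→4]: (15.45+4.63)/2 × 4 = 40.16
  [4→5]: (4.63+3.43)/2 × 1 = 4.03
  [5→5.5]: (3.43+2.95)/2 × 0.5 = 1.595
  Sum = 45.785 µg/mL·hr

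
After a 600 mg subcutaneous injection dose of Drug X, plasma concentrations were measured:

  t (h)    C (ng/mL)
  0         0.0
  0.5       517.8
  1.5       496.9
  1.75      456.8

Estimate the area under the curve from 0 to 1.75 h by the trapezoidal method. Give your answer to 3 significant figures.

Trapezoidal AUC_0→1.75:
  [0→0.5]: (0.0+517.8)/2 × 0.5 = 129.45
  [0.5→1.5]: (517.8+496.9)/2 × 1 = 507.35
  [1.5→1.75]: (496.9+456.8)/2 × 0.25 = 119.2125
  Sum = 756.0125 ng/mL·h

AUC = 756 ng/mL·h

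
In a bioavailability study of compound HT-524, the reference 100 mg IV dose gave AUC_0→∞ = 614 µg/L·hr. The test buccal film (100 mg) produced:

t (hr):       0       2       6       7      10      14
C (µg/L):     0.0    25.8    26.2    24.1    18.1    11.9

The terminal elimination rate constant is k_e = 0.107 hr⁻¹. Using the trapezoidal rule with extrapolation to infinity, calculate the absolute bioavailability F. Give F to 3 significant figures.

F = 0.634

Trapezoidal AUC_0→14 (buccal film):
  [0→2]: (0.0+25.8)/2 × 2 = 25.8
  [2→6]: (25.8+26.2)/2 × 4 = 104.0
  [6→7]: (26.2+24.1)/2 × 1 = 25.15
  [7→10]: (24.1+18.1)/2 × 3 = 63.3
  [10→14]: (18.1+11.9)/2 × 4 = 60.0
  Sum = 278.25 µg/L·hr
Tail: C_last/k_e = 11.9/0.107 = 111.215
AUC_0→∞ (buccal film) = 278.25 + 111.215 = 389.465 µg/L·hr
F = (AUC_ev/D_ev)/(AUC_iv/D_iv) = (389.465/100)/(614/100) = 3.89465/6.14 = 0.6343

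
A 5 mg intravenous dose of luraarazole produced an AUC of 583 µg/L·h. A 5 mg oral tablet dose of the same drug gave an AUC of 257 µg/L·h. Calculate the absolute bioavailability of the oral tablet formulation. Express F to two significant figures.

F = 0.44

F = (AUC_ev / D_ev) / (AUC_iv / D_iv)
  = (257/5) / (583/5)
  = 51.4 / 116.6 = 0.4408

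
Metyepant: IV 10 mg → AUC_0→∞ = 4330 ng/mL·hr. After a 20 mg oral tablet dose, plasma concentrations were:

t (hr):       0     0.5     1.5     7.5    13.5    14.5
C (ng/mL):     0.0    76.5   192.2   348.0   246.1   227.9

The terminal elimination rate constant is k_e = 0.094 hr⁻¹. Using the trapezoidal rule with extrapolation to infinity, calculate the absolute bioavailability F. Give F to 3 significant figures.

F = 0.718

Trapezoidal AUC_0→14.5 (oral tablet):
  [0→0.5]: (0.0+76.5)/2 × 0.5 = 19.125
  [0.5→1.5]: (76.5+192.2)/2 × 1 = 134.35
  [1.5→7.5]: (192.2+348.0)/2 × 6 = 1620.6
  [7.5→13.5]: (348.0+246.1)/2 × 6 = 1782.3
  [13.5→14.5]: (246.1+227.9)/2 × 1 = 237.0
  Sum = 3793.375 ng/mL·hr
Tail: C_last/k_e = 227.9/0.094 = 2424.468
AUC_0→∞ (oral tablet) = 3793.375 + 2424.468 = 6217.843 ng/mL·hr
F = (AUC_ev/D_ev)/(AUC_iv/D_iv) = (6217.843/20)/(4330/10) = 310.89215/433 = 0.7180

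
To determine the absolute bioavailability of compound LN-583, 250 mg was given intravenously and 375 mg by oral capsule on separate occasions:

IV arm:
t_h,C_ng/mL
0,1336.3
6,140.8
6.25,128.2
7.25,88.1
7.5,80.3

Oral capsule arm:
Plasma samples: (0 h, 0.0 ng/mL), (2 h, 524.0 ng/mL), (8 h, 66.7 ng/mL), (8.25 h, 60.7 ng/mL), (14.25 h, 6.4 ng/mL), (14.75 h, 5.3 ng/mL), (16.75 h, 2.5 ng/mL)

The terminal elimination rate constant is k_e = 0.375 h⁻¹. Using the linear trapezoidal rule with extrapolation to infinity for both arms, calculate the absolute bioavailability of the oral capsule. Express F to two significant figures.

Trapezoidal AUC_0→7.5 (IV):
  [0→6]: (1336.3+140.8)/2 × 6 = 4431.3
  [6→6.25]: (140.8+128.2)/2 × 0.25 = 33.625
  [6.25→7.25]: (128.2+88.1)/2 × 1 = 108.15
  [7.25→7.5]: (88.1+80.3)/2 × 0.25 = 21.05
  Sum = 4594.125 ng/mL·h
IV tail: 80.3/0.375 = 214.133; AUC_iv,0→∞ = 4594.125 + 214.133 = 4808.258 ng/mL·h
Trapezoidal AUC_0→16.75 (oral capsule):
  [0→2]: (0.0+524.0)/2 × 2 = 524.0
  [2→8]: (524.0+66.7)/2 × 6 = 1772.1
  [8→8.25]: (66.7+60.7)/2 × 0.25 = 15.925
  [8.25→14.25]: (60.7+6.4)/2 × 6 = 201.3
  [14.25→14.75]: (6.4+5.3)/2 × 0.5 = 2.925
  [14.75→16.75]: (5.3+2.5)/2 × 2 = 7.8
  Sum = 2524.05 ng/mL·h
oral capsule tail: 2.5/0.375 = 6.667; AUC_ev,0→∞ = 2524.05 + 6.667 = 2530.717 ng/mL·h
F = (AUC_ev/D_ev)/(AUC_iv/D_iv) = (2530.717/375)/(4808.258/250) = 6.74858/19.233032 = 0.3509

F = 0.35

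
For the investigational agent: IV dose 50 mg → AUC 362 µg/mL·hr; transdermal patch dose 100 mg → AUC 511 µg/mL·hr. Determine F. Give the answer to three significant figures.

F = 0.706

F = (AUC_ev / D_ev) / (AUC_iv / D_iv)
  = (511/100) / (362/50)
  = 5.11 / 7.24 = 0.7058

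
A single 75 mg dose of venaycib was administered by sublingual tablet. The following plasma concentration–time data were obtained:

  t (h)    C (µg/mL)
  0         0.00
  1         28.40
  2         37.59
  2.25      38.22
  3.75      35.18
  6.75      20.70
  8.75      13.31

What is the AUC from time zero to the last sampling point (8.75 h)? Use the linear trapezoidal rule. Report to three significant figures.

AUC = 230 µg/mL·h

Trapezoidal AUC_0→8.75:
  [0→1]: (0.00+28.40)/2 × 1 = 14.2
  [1→2]: (28.40+37.59)/2 × 1 = 32.995
  [2→2.25]: (37.59+38.22)/2 × 0.25 = 9.47625
  [2.25→3.75]: (38.22+35.18)/2 × 1.5 = 55.05
  [3.75→6.75]: (35.18+20.70)/2 × 3 = 83.82
  [6.75→8.75]: (20.70+13.31)/2 × 2 = 34.01
  Sum = 229.55125 µg/mL·h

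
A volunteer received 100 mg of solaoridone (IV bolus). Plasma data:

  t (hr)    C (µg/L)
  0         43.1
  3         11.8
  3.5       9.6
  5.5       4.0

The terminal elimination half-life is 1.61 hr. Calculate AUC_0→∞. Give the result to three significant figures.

AUC = 111 µg/L·hr

Trapezoidal AUC_0→5.5:
  [0→3]: (43.1+11.8)/2 × 3 = 82.35
  [3→3.5]: (11.8+9.6)/2 × 0.5 = 5.35
  [3.5→5.5]: (9.6+4.0)/2 × 2 = 13.6
  Sum = 101.3 µg/L·hr
k_e = ln2 / t½ = 0.693147 / 1.61 = 0.4305 hr^-1
Extrapolated tail: C_last / k_e = 4.0 / 0.4305 = 9.292
AUC_0→∞ = 101.3 + 9.292 = 110.592 µg/L·hr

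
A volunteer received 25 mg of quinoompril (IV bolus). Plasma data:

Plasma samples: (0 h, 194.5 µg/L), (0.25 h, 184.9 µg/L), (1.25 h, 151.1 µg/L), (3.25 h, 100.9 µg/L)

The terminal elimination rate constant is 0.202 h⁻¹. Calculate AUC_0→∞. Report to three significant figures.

AUC = 967 µg/L·h

Trapezoidal AUC_0→3.25:
  [0→0.25]: (194.5+184.9)/2 × 0.25 = 47.425
  [0.25→1.25]: (184.9+151.1)/2 × 1 = 168.0
  [1.25→3.25]: (151.1+100.9)/2 × 2 = 252.0
  Sum = 467.425 µg/L·h
Extrapolated tail: C_last / k_e = 100.9 / 0.202 = 499.505
AUC_0→∞ = 467.425 + 499.505 = 966.93 µg/L·h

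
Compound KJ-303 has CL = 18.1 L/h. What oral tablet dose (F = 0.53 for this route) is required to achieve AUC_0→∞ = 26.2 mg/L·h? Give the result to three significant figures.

Dose = 895 mg

Dose = CL × AUC_0→∞ / F
     = 18.1 × 26.2 / 0.53 = 894.755 mg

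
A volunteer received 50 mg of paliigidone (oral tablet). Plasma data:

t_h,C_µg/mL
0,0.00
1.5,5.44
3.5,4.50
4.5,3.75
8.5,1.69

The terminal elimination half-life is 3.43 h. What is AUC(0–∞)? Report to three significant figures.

AUC = 37.4 µg/mL·h

Trapezoidal AUC_0→8.5:
  [0→1.5]: (0.00+5.44)/2 × 1.5 = 4.08
  [1.5→3.5]: (5.44+4.50)/2 × 2 = 9.94
  [3.5→4.5]: (4.50+3.75)/2 × 1 = 4.125
  [4.5→8.5]: (3.75+1.69)/2 × 4 = 10.88
  Sum = 29.025 µg/mL·h
k_e = ln2 / t½ = 0.693147 / 3.43 = 0.2021 h^-1
Extrapolated tail: C_last / k_e = 1.69 / 0.2021 = 8.362
AUC_0→∞ = 29.025 + 8.362 = 37.387 µg/mL·h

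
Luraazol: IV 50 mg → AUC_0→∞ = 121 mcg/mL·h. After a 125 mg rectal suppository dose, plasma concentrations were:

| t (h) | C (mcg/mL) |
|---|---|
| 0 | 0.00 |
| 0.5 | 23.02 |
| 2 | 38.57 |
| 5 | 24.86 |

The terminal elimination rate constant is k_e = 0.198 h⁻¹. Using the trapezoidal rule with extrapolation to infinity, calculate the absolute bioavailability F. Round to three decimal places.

Trapezoidal AUC_0→5 (rectal suppository):
  [0→0.5]: (0.00+23.02)/2 × 0.5 = 5.755
  [0.5→2]: (23.02+38.57)/2 × 1.5 = 46.1925
  [2→5]: (38.57+24.86)/2 × 3 = 95.145
  Sum = 147.0925 mcg/mL·h
Tail: C_last/k_e = 24.86/0.198 = 125.556
AUC_0→∞ (rectal suppository) = 147.0925 + 125.556 = 272.6485 mcg/mL·h
F = (AUC_ev/D_ev)/(AUC_iv/D_iv) = (272.6485/125)/(121/50) = 2.181188/2.42 = 0.9013

F = 0.901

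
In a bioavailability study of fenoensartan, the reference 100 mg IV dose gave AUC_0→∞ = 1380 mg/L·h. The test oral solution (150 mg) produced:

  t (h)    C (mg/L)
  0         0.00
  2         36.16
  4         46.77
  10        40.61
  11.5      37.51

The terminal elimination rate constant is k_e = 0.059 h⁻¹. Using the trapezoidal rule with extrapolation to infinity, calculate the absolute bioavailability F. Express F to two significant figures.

F = 0.52

Trapezoidal AUC_0→11.5 (oral solution):
  [0→2]: (0.00+36.16)/2 × 2 = 36.16
  [2→4]: (36.16+46.77)/2 × 2 = 82.93
  [4→10]: (46.77+40.61)/2 × 6 = 262.14
  [10→11.5]: (40.61+37.51)/2 × 1.5 = 58.59
  Sum = 439.82 mg/L·h
Tail: C_last/k_e = 37.51/0.059 = 635.763
AUC_0→∞ (oral solution) = 439.82 + 635.763 = 1075.583 mg/L·h
F = (AUC_ev/D_ev)/(AUC_iv/D_iv) = (1075.583/150)/(1380/100) = 7.17055/13.8 = 0.5196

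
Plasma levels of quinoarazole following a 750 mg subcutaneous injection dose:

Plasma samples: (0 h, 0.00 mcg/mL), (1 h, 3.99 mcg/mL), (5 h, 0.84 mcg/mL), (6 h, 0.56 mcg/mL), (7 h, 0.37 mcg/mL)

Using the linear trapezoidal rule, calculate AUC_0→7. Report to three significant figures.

AUC = 12.8 mcg/mL·h

Trapezoidal AUC_0→7:
  [0→1]: (0.00+3.99)/2 × 1 = 1.995
  [1→5]: (3.99+0.84)/2 × 4 = 9.66
  [5→6]: (0.84+0.56)/2 × 1 = 0.7
  [6→7]: (0.56+0.37)/2 × 1 = 0.465
  Sum = 12.82 mcg/mL·h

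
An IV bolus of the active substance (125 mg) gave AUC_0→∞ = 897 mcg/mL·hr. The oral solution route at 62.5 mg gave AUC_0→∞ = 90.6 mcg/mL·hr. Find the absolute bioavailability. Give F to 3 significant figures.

F = (AUC_ev / D_ev) / (AUC_iv / D_iv)
  = (90.6/62.5) / (897/125)
  = 1.4496 / 7.176 = 0.2020

F = 0.202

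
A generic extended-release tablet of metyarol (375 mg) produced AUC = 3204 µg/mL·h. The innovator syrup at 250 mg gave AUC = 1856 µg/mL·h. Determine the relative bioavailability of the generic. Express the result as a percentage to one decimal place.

F_rel = 115.1%

F_rel = (AUC_test/D_test) / (AUC_ref/D_ref)
      = (3204/375) / (1856/250)
      = 8.544 / 7.424 = 1.1509 = 115.09%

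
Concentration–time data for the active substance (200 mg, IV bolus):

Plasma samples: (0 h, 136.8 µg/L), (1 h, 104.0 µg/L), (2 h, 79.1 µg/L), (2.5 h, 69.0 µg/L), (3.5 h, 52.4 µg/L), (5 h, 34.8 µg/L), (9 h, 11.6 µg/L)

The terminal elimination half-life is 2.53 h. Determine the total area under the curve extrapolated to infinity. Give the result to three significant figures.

Trapezoidal AUC_0→9:
  [0→1]: (136.8+104.0)/2 × 1 = 120.4
  [1→2]: (104.0+79.1)/2 × 1 = 91.55
  [2→2.5]: (79.1+69.0)/2 × 0.5 = 37.025
  [2.5→3.5]: (69.0+52.4)/2 × 1 = 60.7
  [3.5→5]: (52.4+34.8)/2 × 1.5 = 65.4
  [5→9]: (34.8+11.6)/2 × 4 = 92.8
  Sum = 467.875 µg/L·h
k_e = ln2 / t½ = 0.693147 / 2.53 = 0.2740 h^-1
Extrapolated tail: C_last / k_e = 11.6 / 0.274 = 42.336
AUC_0→∞ = 467.875 + 42.336 = 510.211 µg/L·h

AUC = 510 µg/L·h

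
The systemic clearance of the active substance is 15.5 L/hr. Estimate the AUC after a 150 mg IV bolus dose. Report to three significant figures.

AUC_0→∞ = Dose_iv / CL
        = 150 / 15.5 = 9.67742 mg/L·hr

AUC = 9.68 mg/L·hr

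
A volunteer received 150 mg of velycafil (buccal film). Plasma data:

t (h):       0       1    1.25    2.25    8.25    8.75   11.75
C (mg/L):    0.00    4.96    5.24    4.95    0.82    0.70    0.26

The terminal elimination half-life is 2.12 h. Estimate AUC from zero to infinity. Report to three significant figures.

AUC = 28.8 mg/L·h

Trapezoidal AUC_0→11.75:
  [0→1]: (0.00+4.96)/2 × 1 = 2.48
  [1→1.25]: (4.96+5.24)/2 × 0.25 = 1.275
  [1.25→2.25]: (5.24+4.95)/2 × 1 = 5.095
  [2.25→8.25]: (4.95+0.82)/2 × 6 = 17.31
  [8.25→8.75]: (0.82+0.70)/2 × 0.5 = 0.38
  [8.75→11.75]: (0.70+0.26)/2 × 3 = 1.44
  Sum = 27.98 mg/L·h
k_e = ln2 / t½ = 0.693147 / 2.12 = 0.3270 h^-1
Extrapolated tail: C_last / k_e = 0.26 / 0.327 = 0.795
AUC_0→∞ = 27.98 + 0.795 = 28.775 mg/L·h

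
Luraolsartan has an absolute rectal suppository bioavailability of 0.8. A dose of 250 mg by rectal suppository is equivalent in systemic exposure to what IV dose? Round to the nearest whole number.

Systemic exposure from an extravascular dose = F × D_ev, so the equivalent IV dose is F × D_ev.
D_iv = F × D_ev = 0.8 × 250 = 200 mg

D_iv = 200 mg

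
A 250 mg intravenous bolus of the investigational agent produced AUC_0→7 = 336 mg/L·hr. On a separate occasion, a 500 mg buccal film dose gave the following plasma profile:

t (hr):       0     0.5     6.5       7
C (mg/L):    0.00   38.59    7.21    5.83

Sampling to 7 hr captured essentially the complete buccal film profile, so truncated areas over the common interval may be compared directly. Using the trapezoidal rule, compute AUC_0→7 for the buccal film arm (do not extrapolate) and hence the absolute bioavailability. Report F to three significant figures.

F = 0.224

Trapezoidal AUC_0→7 (buccal film):
  [0→0.5]: (0.00+38.59)/2 × 0.5 = 9.6475
  [0.5→6.5]: (38.59+7.21)/2 × 6 = 137.4
  [6.5→7]: (7.21+5.83)/2 × 0.5 = 3.26
  Sum = 150.3075 mg/L·hr
F = (AUC_ev/D_ev)/(AUC_iv/D_iv) = (150.3075/500)/(336/250) = 0.300615/1.344 = 0.2237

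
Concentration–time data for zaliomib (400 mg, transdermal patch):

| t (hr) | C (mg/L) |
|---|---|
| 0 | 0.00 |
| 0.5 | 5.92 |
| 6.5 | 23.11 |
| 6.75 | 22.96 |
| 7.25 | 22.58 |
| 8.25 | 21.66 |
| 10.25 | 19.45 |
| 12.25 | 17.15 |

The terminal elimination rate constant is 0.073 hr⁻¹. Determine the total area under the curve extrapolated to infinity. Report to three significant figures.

AUC = 440 mg/L·hr

Trapezoidal AUC_0→12.25:
  [0→0.5]: (0.00+5.92)/2 × 0.5 = 1.48
  [0.5→6.5]: (5.92+23.11)/2 × 6 = 87.09
  [6.5→6.75]: (23.11+22.96)/2 × 0.25 = 5.75875
  [6.75→7.25]: (22.96+22.58)/2 × 0.5 = 11.385
  [7.25→8.25]: (22.58+21.66)/2 × 1 = 22.12
  [8.25→10.25]: (21.66+19.45)/2 × 2 = 41.11
  [10.25→12.25]: (19.45+17.15)/2 × 2 = 36.6
  Sum = 205.54375 mg/L·hr
Extrapolated tail: C_last / k_e = 17.15 / 0.073 = 234.932
AUC_0→∞ = 205.54375 + 234.932 = 440.47575 mg/L·hr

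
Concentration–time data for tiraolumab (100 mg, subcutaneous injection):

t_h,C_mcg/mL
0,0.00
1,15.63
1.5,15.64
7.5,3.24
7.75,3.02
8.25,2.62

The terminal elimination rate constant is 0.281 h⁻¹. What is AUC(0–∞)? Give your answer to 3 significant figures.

Trapezoidal AUC_0→8.25:
  [0→1]: (0.00+15.63)/2 × 1 = 7.815
  [1→1.5]: (15.63+15.64)/2 × 0.5 = 7.8175
  [1.5→7.5]: (15.64+3.24)/2 × 6 = 56.64
  [7.5→7.75]: (3.24+3.02)/2 × 0.25 = 0.7825
  [7.75→8.25]: (3.02+2.62)/2 × 0.5 = 1.41
  Sum = 74.465 mcg/mL·h
Extrapolated tail: C_last / k_e = 2.62 / 0.281 = 9.324
AUC_0→∞ = 74.465 + 9.324 = 83.789 mcg/mL·h

AUC = 83.8 mcg/mL·h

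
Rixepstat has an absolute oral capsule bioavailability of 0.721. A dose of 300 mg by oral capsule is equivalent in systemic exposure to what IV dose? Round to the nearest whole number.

D_iv = 216 mg

Systemic exposure from an extravascular dose = F × D_ev, so the equivalent IV dose is F × D_ev.
D_iv = F × D_ev = 0.721 × 300 = 216.3 mg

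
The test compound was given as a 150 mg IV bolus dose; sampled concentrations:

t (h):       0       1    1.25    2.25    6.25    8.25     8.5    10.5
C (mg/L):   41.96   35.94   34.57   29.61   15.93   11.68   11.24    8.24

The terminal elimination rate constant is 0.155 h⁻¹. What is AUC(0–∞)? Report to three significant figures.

AUC = 274 mg/L·h

Trapezoidal AUC_0→10.5:
  [0→1]: (41.96+35.94)/2 × 1 = 38.95
  [1→1.25]: (35.94+34.57)/2 × 0.25 = 8.81375
  [1.25→2.25]: (34.57+29.61)/2 × 1 = 32.09
  [2.25→6.25]: (29.61+15.93)/2 × 4 = 91.08
  [6.25→8.25]: (15.93+11.68)/2 × 2 = 27.61
  [8.25→8.5]: (11.68+11.24)/2 × 0.25 = 2.865
  [8.5→10.5]: (11.24+8.24)/2 × 2 = 19.48
  Sum = 220.88875 mg/L·h
Extrapolated tail: C_last / k_e = 8.24 / 0.155 = 53.161
AUC_0→∞ = 220.88875 + 53.161 = 274.04975 mg/L·h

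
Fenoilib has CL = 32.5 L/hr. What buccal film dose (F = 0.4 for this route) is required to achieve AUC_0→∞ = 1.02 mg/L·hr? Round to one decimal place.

Dose = 82.9 mg

Dose = CL × AUC_0→∞ / F
     = 32.5 × 1.02 / 0.4 = 82.875 mg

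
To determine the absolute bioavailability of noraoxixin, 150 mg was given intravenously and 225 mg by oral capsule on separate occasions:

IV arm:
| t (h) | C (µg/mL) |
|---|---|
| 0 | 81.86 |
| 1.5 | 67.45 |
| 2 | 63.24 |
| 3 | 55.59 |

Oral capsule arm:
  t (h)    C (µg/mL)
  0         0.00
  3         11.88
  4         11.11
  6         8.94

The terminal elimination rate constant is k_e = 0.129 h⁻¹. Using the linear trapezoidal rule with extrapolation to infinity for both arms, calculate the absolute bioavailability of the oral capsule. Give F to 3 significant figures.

F = 0.125

Trapezoidal AUC_0→3 (IV):
  [0→1.5]: (81.86+67.45)/2 × 1.5 = 111.9825
  [1.5→2]: (67.45+63.24)/2 × 0.5 = 32.6725
  [2→3]: (63.24+55.59)/2 × 1 = 59.415
  Sum = 204.07 µg/mL·h
IV tail: 55.59/0.129 = 430.930; AUC_iv,0→∞ = 204.07 + 430.930 = 635.0 µg/mL·h
Trapezoidal AUC_0→6 (oral capsule):
  [0→3]: (0.00+11.88)/2 × 3 = 17.82
  [3→4]: (11.88+11.11)/2 × 1 = 11.495
  [4→6]: (11.11+8.94)/2 × 2 = 20.05
  Sum = 49.365 µg/mL·h
oral capsule tail: 8.94/0.129 = 69.302; AUC_ev,0→∞ = 49.365 + 69.302 = 118.667 µg/mL·h
F = (AUC_ev/D_ev)/(AUC_iv/D_iv) = (118.667/225)/(635.0/150) = 0.527409/4.23333 = 0.1246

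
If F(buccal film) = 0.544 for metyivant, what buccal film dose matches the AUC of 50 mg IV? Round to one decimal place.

D_buccal = 91.9 mg

For equal systemic exposure: F × D_ev = D_iv
D_ev = D_iv / F = 50 / 0.544 = 91.9118 mg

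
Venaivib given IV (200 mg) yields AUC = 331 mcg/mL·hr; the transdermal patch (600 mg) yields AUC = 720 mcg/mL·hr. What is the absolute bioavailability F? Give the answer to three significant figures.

F = (AUC_ev / D_ev) / (AUC_iv / D_iv)
  = (720/600) / (331/200)
  = 1.2 / 1.655 = 0.7251

F = 0.725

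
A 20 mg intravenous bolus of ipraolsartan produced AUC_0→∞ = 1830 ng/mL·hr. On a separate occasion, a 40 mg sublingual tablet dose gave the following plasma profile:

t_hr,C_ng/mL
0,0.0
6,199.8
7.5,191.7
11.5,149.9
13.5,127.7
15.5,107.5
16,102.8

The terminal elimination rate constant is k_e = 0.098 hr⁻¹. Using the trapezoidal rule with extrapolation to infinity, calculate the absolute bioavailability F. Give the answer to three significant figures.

F = 0.872

Trapezoidal AUC_0→16 (sublingual tablet):
  [0→6]: (0.0+199.8)/2 × 6 = 599.4
  [6→7.5]: (199.8+191.7)/2 × 1.5 = 293.625
  [7.5→11.5]: (191.7+149.9)/2 × 4 = 683.2
  [11.5→13.5]: (149.9+127.7)/2 × 2 = 277.6
  [13.5→15.5]: (127.7+107.5)/2 × 2 = 235.2
  [15.5→16]: (107.5+102.8)/2 × 0.5 = 52.575
  Sum = 2141.6 ng/mL·hr
Tail: C_last/k_e = 102.8/0.098 = 1048.980
AUC_0→∞ (sublingual tablet) = 2141.6 + 1048.980 = 3190.58 ng/mL·hr
F = (AUC_ev/D_ev)/(AUC_iv/D_iv) = (3190.58/40)/(1830/20) = 79.7645/91.5 = 0.8717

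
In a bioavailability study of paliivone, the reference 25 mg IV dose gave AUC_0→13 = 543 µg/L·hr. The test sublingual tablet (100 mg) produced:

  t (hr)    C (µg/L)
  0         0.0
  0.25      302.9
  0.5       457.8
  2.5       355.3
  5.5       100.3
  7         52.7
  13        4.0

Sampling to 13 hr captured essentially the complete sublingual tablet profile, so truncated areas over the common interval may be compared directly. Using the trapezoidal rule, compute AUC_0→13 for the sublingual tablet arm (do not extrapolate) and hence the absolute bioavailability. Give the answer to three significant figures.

Trapezoidal AUC_0→13 (sublingual tablet):
  [0→0.25]: (0.0+302.9)/2 × 0.25 = 37.8625
  [0.25→0.5]: (302.9+457.8)/2 × 0.25 = 95.0875
  [0.5→2.5]: (457.8+355.3)/2 × 2 = 813.1
  [2.5→5.5]: (355.3+100.3)/2 × 3 = 683.4
  [5.5→7]: (100.3+52.7)/2 × 1.5 = 114.75
  [7→13]: (52.7+4.0)/2 × 6 = 170.1
  Sum = 1914.3 µg/L·hr
F = (AUC_ev/D_ev)/(AUC_iv/D_iv) = (1914.3/100)/(543/25) = 19.143/21.72 = 0.8814

F = 0.881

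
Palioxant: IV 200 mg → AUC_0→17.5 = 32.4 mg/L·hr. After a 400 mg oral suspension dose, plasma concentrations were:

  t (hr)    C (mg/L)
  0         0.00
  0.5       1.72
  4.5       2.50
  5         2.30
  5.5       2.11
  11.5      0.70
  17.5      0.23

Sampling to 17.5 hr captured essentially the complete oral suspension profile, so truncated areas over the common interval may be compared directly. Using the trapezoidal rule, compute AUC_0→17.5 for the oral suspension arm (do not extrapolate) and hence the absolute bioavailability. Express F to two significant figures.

F = 0.35

Trapezoidal AUC_0→17.5 (oral suspension):
  [0→0.5]: (0.00+1.72)/2 × 0.5 = 0.43
  [0.5→4.5]: (1.72+2.50)/2 × 4 = 8.44
  [4.5→5]: (2.50+2.30)/2 × 0.5 = 1.2
  [5→5.5]: (2.30+2.11)/2 × 0.5 = 1.1025
  [5.5→11.5]: (2.11+0.70)/2 × 6 = 8.43
  [11.5→17.5]: (0.70+0.23)/2 × 6 = 2.79
  Sum = 22.3925 mg/L·hr
F = (AUC_ev/D_ev)/(AUC_iv/D_iv) = (22.3925/400)/(32.4/200) = 0.05598125/0.162 = 0.3456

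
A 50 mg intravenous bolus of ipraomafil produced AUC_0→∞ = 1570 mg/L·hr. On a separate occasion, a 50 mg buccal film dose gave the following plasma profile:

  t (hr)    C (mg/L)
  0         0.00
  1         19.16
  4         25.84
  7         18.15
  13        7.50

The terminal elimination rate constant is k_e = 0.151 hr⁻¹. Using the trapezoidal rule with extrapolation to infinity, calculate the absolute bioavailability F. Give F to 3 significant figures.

F = 0.172

Trapezoidal AUC_0→13 (buccal film):
  [0→1]: (0.00+19.16)/2 × 1 = 9.58
  [1→4]: (19.16+25.84)/2 × 3 = 67.5
  [4→7]: (25.84+18.15)/2 × 3 = 65.985
  [7→13]: (18.15+7.50)/2 × 6 = 76.95
  Sum = 220.015 mg/L·hr
Tail: C_last/k_e = 7.50/0.151 = 49.669
AUC_0→∞ (buccal film) = 220.015 + 49.669 = 269.684 mg/L·hr
F = (AUC_ev/D_ev)/(AUC_iv/D_iv) = (269.684/50)/(1570/50) = 5.39368/31.4 = 0.1718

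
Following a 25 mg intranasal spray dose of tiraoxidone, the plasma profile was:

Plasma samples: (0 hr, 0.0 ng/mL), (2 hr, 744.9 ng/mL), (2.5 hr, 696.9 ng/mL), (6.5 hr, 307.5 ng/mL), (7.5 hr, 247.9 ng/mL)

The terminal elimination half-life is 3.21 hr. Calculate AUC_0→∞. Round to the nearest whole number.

Trapezoidal AUC_0→7.5:
  [0→2]: (0.0+744.9)/2 × 2 = 744.9
  [2→2.5]: (744.9+696.9)/2 × 0.5 = 360.45
  [2.5→6.5]: (696.9+307.5)/2 × 4 = 2008.8
  [6.5→7.5]: (307.5+247.9)/2 × 1 = 277.7
  Sum = 3391.85 ng/mL·hr
k_e = ln2 / t½ = 0.693147 / 3.21 = 0.2159 hr^-1
Extrapolated tail: C_last / k_e = 247.9 / 0.2159 = 1148.217
AUC_0→∞ = 3391.85 + 1148.217 = 4540.067 ng/mL·hr

AUC = 4540 ng/mL·hr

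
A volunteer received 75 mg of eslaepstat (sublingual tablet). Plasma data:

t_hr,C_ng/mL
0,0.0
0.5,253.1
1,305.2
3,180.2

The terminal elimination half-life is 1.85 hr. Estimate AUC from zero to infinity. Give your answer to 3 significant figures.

Trapezoidal AUC_0→3:
  [0→0.5]: (0.0+253.1)/2 × 0.5 = 63.275
  [0.5→1]: (253.1+305.2)/2 × 0.5 = 139.575
  [1→3]: (305.2+180.2)/2 × 2 = 485.4
  Sum = 688.25 ng/mL·hr
k_e = ln2 / t½ = 0.693147 / 1.85 = 0.3747 hr^-1
Extrapolated tail: C_last / k_e = 180.2 / 0.3747 = 480.918
AUC_0→∞ = 688.25 + 480.918 = 1169.168 ng/mL·hr

AUC = 1170 ng/mL·hr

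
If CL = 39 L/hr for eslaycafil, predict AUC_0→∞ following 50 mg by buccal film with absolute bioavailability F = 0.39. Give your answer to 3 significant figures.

AUC_0→∞ = F × Dose / CL
        = 0.39 × 50 / 39 = 0.5 mg/L·hr

AUC = 0.500 mg/L·hr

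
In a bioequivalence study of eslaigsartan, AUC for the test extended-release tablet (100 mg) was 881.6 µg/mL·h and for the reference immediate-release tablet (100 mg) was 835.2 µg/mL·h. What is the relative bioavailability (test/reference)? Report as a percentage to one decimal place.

F_rel = 105.6%

F_rel = (AUC_test/D_test) / (AUC_ref/D_ref)
      = (881.6/100) / (835.2/100)
      = 8.816 / 8.352 = 1.0556 = 105.56%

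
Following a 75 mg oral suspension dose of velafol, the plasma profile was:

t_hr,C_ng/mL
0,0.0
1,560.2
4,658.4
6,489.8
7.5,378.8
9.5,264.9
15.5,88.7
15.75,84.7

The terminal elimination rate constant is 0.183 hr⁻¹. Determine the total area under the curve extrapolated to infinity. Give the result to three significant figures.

Trapezoidal AUC_0→15.75:
  [0→1]: (0.0+560.2)/2 × 1 = 280.1
  [1→4]: (560.2+658.4)/2 × 3 = 1827.9
  [4→6]: (658.4+489.8)/2 × 2 = 1148.2
  [6→7.5]: (489.8+378.8)/2 × 1.5 = 651.45
  [7.5→9.5]: (378.8+264.9)/2 × 2 = 643.7
  [9.5→15.5]: (264.9+88.7)/2 × 6 = 1060.8
  [15.5→15.75]: (88.7+84.7)/2 × 0.25 = 21.675
  Sum = 5633.825 ng/mL·hr
Extrapolated tail: C_last / k_e = 84.7 / 0.183 = 462.842
AUC_0→∞ = 5633.825 + 462.842 = 6096.667 ng/mL·hr

AUC = 6100 ng/mL·hr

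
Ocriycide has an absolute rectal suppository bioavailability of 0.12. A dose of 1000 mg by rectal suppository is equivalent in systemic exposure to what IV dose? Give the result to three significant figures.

D_iv = 120 mg

Systemic exposure from an extravascular dose = F × D_ev, so the equivalent IV dose is F × D_ev.
D_iv = F × D_ev = 0.12 × 1000 = 120 mg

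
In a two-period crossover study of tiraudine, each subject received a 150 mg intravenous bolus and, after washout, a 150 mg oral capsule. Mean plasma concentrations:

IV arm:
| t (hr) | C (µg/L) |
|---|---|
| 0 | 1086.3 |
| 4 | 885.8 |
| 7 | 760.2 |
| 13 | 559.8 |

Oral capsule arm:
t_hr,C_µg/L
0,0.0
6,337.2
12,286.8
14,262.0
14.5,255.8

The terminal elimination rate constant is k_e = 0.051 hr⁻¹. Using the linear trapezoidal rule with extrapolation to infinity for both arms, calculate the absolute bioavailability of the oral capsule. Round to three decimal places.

F = 0.402

Trapezoidal AUC_0→13 (IV):
  [0→4]: (1086.3+885.8)/2 × 4 = 3944.2
  [4→7]: (885.8+760.2)/2 × 3 = 2469.0
  [7→13]: (760.2+559.8)/2 × 6 = 3960.0
  Sum = 10373.2 µg/L·hr
IV tail: 559.8/0.051 = 10976.471; AUC_iv,0→∞ = 10373.2 + 10976.471 = 21349.671 µg/L·hr
Trapezoidal AUC_0→14.5 (oral capsule):
  [0→6]: (0.0+337.2)/2 × 6 = 1011.6
  [6→12]: (337.2+286.8)/2 × 6 = 1872.0
  [12→14]: (286.8+262.0)/2 × 2 = 548.8
  [14→14.5]: (262.0+255.8)/2 × 0.5 = 129.45
  Sum = 3561.85 µg/L·hr
oral capsule tail: 255.8/0.051 = 5015.686; AUC_ev,0→∞ = 3561.85 + 5015.686 = 8577.536 µg/L·hr
F = (AUC_ev/D_ev)/(AUC_iv/D_iv) = (8577.536/150)/(21349.671/150) = 57.1836/142.33114 = 0.4018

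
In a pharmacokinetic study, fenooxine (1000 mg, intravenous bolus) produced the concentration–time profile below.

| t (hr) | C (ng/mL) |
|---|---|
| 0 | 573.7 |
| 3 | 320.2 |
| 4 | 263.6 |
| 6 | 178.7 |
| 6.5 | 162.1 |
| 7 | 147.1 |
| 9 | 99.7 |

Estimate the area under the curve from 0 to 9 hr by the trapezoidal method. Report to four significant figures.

AUC = 2484 ng/mL·hr

Trapezoidal AUC_0→9:
  [0→3]: (573.7+320.2)/2 × 3 = 1340.85
  [3→4]: (320.2+263.6)/2 × 1 = 291.9
  [4→6]: (263.6+178.7)/2 × 2 = 442.3
  [6→6.5]: (178.7+162.1)/2 × 0.5 = 85.2
  [6.5→7]: (162.1+147.1)/2 × 0.5 = 77.3
  [7→9]: (147.1+99.7)/2 × 2 = 246.8
  Sum = 2484.35 ng/mL·hr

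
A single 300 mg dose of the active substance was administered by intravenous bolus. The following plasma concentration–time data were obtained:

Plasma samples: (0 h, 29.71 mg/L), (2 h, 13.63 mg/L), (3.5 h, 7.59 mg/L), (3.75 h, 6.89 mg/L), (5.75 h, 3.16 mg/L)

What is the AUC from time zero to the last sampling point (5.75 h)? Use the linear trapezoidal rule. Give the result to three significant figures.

Trapezoidal AUC_0→5.75:
  [0→2]: (29.71+13.63)/2 × 2 = 43.34
  [2→3.5]: (13.63+7.59)/2 × 1.5 = 15.915
  [3.5→3.75]: (7.59+6.89)/2 × 0.25 = 1.81
  [3.75→5.75]: (6.89+3.16)/2 × 2 = 10.05
  Sum = 71.115 mg/L·h

AUC = 71.1 mg/L·h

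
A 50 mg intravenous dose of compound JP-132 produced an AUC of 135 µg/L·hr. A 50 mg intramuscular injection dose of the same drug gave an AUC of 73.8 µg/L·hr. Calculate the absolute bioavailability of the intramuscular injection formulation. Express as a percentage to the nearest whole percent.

F = (AUC_ev / D_ev) / (AUC_iv / D_iv)
  = (73.8/50) / (135/50)
  = 1.476 / 2.7 = 0.5467
  = 54.67%

F = 55%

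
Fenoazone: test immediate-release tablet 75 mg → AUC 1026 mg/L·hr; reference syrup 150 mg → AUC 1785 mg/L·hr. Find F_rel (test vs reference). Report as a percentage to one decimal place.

F_rel = 115.0%

F_rel = (AUC_test/D_test) / (AUC_ref/D_ref)
      = (1026/75) / (1785/150)
      = 13.68 / 11.9 = 1.1496 = 114.96%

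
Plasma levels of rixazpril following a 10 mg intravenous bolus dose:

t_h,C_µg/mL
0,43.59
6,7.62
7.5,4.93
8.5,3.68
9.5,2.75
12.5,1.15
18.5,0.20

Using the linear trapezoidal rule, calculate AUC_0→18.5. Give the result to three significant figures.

Trapezoidal AUC_0→18.5:
  [0→6]: (43.59+7.62)/2 × 6 = 153.63
  [6→7.5]: (7.62+4.93)/2 × 1.5 = 9.4125
  [7.5→8.5]: (4.93+3.68)/2 × 1 = 4.305
  [8.5→9.5]: (3.68+2.75)/2 × 1 = 3.215
  [9.5→12.5]: (2.75+1.15)/2 × 3 = 5.85
  [12.5→18.5]: (1.15+0.20)/2 × 6 = 4.05
  Sum = 180.4625 µg/mL·h

AUC = 180 µg/mL·h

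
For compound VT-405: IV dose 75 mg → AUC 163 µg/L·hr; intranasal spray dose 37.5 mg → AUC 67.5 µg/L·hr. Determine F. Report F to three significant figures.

F = (AUC_ev / D_ev) / (AUC_iv / D_iv)
  = (67.5/37.5) / (163/75)
  = 1.8 / 2.17333 = 0.8282

F = 0.828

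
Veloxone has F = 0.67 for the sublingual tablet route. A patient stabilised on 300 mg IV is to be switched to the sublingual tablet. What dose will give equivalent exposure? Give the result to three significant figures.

D_sublingual = 448 mg

For equal systemic exposure: F × D_ev = D_iv
D_ev = D_iv / F = 300 / 0.67 = 447.761 mg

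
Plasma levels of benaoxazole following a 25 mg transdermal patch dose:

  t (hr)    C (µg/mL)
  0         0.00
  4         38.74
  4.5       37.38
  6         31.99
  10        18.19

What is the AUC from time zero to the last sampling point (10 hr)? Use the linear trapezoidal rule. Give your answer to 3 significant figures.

AUC = 249 µg/mL·hr

Trapezoidal AUC_0→10:
  [0→4]: (0.00+38.74)/2 × 4 = 77.48
  [4→4.5]: (38.74+37.38)/2 × 0.5 = 19.03
  [4.5→6]: (37.38+31.99)/2 × 1.5 = 52.0275
  [6→10]: (31.99+18.19)/2 × 4 = 100.36
  Sum = 248.8975 µg/mL·hr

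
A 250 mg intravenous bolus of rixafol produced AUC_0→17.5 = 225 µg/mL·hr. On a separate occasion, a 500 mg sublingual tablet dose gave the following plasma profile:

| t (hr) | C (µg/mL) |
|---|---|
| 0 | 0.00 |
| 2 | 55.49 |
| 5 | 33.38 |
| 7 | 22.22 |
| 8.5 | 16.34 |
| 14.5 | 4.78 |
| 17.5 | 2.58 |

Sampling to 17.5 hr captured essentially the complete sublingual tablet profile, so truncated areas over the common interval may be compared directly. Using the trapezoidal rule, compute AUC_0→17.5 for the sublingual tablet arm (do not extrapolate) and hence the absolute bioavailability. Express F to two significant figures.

F = 0.77

Trapezoidal AUC_0→17.5 (sublingual tablet):
  [0→2]: (0.00+55.49)/2 × 2 = 55.49
  [2→5]: (55.49+33.38)/2 × 3 = 133.305
  [5→7]: (33.38+22.22)/2 × 2 = 55.6
  [7→8.5]: (22.22+16.34)/2 × 1.5 = 28.92
  [8.5→14.5]: (16.34+4.78)/2 × 6 = 63.36
  [14.5→17.5]: (4.78+2.58)/2 × 3 = 11.04
  Sum = 347.715 µg/mL·hr
F = (AUC_ev/D_ev)/(AUC_iv/D_iv) = (347.715/500)/(225/250) = 0.69543/0.9 = 0.7727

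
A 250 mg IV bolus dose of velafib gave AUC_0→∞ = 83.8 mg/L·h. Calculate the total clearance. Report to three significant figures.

CL = 2.98 L/h

CL = Dose_iv / AUC_0→∞
   = 250 / 83.8 = 2.98329 L/h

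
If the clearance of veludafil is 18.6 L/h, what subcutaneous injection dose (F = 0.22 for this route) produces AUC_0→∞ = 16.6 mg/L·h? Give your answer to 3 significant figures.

Dose = CL × AUC_0→∞ / F
     = 18.6 × 16.6 / 0.22 = 1403.45 mg

Dose = 1400 mg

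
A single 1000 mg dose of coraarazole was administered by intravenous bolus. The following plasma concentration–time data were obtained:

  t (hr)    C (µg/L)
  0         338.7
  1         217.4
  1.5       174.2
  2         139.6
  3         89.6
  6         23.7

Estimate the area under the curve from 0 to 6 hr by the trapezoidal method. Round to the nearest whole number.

AUC = 739 µg/L·hr

Trapezoidal AUC_0→6:
  [0→1]: (338.7+217.4)/2 × 1 = 278.05
  [1→1.5]: (217.4+174.2)/2 × 0.5 = 97.9
  [1.5→2]: (174.2+139.6)/2 × 0.5 = 78.45
  [2→3]: (139.6+89.6)/2 × 1 = 114.6
  [3→6]: (89.6+23.7)/2 × 3 = 169.95
  Sum = 738.95 µg/L·hr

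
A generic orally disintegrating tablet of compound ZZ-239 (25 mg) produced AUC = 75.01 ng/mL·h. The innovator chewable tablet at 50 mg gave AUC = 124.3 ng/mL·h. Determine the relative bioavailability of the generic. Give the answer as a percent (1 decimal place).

F_rel = 120.7%

F_rel = (AUC_test/D_test) / (AUC_ref/D_ref)
      = (75.01/25) / (124.3/50)
      = 3.0004 / 2.486 = 1.2069 = 120.69%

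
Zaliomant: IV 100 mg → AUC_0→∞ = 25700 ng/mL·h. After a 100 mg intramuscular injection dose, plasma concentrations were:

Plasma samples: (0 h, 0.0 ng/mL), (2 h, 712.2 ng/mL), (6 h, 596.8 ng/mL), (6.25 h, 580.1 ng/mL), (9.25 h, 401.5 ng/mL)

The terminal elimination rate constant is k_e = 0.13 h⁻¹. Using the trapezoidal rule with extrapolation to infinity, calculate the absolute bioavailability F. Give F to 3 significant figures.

Trapezoidal AUC_0→9.25 (intramuscular injection):
  [0→2]: (0.0+712.2)/2 × 2 = 712.2
  [2→6]: (712.2+596.8)/2 × 4 = 2618.0
  [6→6.25]: (596.8+580.1)/2 × 0.25 = 147.1125
  [6.25→9.25]: (580.1+401.5)/2 × 3 = 1472.4
  Sum = 4949.7125 ng/mL·h
Tail: C_last/k_e = 401.5/0.13 = 3088.462
AUC_0→∞ (intramuscular injection) = 4949.7125 + 3088.462 = 8038.1745 ng/mL·h
F = (AUC_ev/D_ev)/(AUC_iv/D_iv) = (8038.1745/100)/(25700/100) = 80.381745/257 = 0.3128

F = 0.313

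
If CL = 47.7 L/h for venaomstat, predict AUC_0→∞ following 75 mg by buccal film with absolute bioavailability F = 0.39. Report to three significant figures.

AUC_0→∞ = F × Dose / CL
        = 0.39 × 75 / 47.7 = 0.613208 mg/L·h

AUC = 0.613 mg/L·h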